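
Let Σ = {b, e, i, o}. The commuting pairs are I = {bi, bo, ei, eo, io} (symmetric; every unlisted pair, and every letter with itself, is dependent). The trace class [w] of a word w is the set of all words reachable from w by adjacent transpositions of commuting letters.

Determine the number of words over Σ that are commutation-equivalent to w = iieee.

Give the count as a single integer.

#0=i has no predecessor
#1=i depends on [0:i]
#2=e has no predecessor
#3=e depends on [2:e]
#4=e depends on [3:e]
sources: [0:i, 2:e]
N(rest) = Σ N(rest − s) over sources s of rest; N(one piece) = 1:
  size 1 → [1]=1  [4]=1
  size 2 → [0,1]=1  [1,4]=2  [3,4]=1
  size 3 → [0,1,4]=3  [1,3,4]=3  [2,3,4]=1
  first=0(i) contributes 4
  first=2(e) contributes 6
|[w]| = 10

10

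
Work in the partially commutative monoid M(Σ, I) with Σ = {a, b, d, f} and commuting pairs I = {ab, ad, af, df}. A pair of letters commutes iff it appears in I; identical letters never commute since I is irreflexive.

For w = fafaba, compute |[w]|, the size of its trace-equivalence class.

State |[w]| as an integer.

20

#0=f has no predecessor
#1=a has no predecessor
#2=f depends on [0:f]
#3=a depends on [1:a]
#4=b depends on [2:f]
#5=a depends on [3:a]
sources: [0:f, 1:a]
N(rest) = Σ N(rest − s) over sources s of rest; N(one piece) = 1:
  size 1 → [4]=1  [5]=1
  size 2 → [2,4]=1  [3,5]=1  [4,5]=2
  size 3 → [0,2,4]=1  [1,3,5]=1  [2,4,5]=3  [3,4,5]=3
  size 4 → [0,2,4,5]=4  [1,3,4,5]=4  [2,3,4,5]=6
  first=0(f) contributes 10
  first=1(a) contributes 10
|[w]| = 20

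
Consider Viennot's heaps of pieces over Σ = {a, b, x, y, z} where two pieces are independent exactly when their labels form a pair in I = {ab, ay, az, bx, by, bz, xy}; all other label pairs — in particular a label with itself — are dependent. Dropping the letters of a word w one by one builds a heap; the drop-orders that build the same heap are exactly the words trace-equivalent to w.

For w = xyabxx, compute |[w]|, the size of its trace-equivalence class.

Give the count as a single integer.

drop 0:x onto floor
drop 1:y onto floor
drop 2:a onto {0:x}
drop 3:b onto floor
drop 4:x onto {2:a}
drop 5:x onto {4:x}
ground layer = {0:x, 1:y, 3:b}
drop-orders for the pieces not yet dropped (sum over which currently-grounded one goes next):
  1 to go: {1} 1  {3} 1  {5} 1
  2 to go: {1,3} 2  {1,5} 2  {3,5} 2  {4,5} 1
  3 to go: {1,3,5} 6  {1,4,5} 3  {2,4,5} 1  {3,4,5} 3
  4 to go: {0,2,4,5} 1  {1,2,4,5} 4  {1,3,4,5} 12  {2,3,4,5} 4
  if 0:x drops first: 20 orders
  if 1:y drops first: 5 orders
  if 3:b drops first: 5 orders
heap linearizations: 30

30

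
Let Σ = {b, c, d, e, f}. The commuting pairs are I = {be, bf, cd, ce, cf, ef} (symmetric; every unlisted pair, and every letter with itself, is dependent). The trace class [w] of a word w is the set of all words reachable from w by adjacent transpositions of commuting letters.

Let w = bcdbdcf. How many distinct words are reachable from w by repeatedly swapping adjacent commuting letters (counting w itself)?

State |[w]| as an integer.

drop 0:b onto floor
drop 1:c onto {0:b}
drop 2:d onto {0:b}
drop 3:b onto {1:c, 2:d}
drop 4:d onto {3:b}
drop 5:c onto {3:b}
drop 6:f onto {4:d}
ground layer = {0:b}
drop-orders for the pieces not yet dropped (sum over which currently-grounded one goes next):
  1 to go: {5} 1  {6} 1
  2 to go: {4,6} 1  {5,6} 2
  3 to go: {4,5,6} 3
  4 to go: {3,4,5,6} 3
  5 to go: {1,3,4,5,6} 3  {2,3,4,5,6} 3
  if 0:b drops first: 6 orders

6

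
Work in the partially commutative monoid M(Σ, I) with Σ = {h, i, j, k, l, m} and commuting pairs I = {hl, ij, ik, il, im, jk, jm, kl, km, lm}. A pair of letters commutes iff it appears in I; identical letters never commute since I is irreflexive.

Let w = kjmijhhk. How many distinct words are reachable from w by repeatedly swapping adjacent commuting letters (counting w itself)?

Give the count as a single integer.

60

drop 0:k onto floor
drop 1:j onto floor
drop 2:m onto floor
drop 3:i onto floor
drop 4:j onto {1:j}
drop 5:h onto {0:k, 2:m, 3:i, 4:j}
drop 6:h onto {5:h}
drop 7:k onto {6:h}
ground layer = {0:k, 1:j, 2:m, 3:i}
drop-orders for the pieces not yet dropped (sum over which currently-grounded one goes next):
  1 to go: {7} 1
  2 to go: {6,7} 1
  3 to go: {5,6,7} 1
  4 to go: {0,5,6,7} 1  {2,5,6,7} 1  {3,5,6,7} 1  {4,5,6,7} 1
  5 to go: {0,2,5,6,7} 2  {0,3,5,6,7} 2  {0,4,5,6,7} 2  {1,4,5,6,7} 1  {2,3,5,6,7} 2  {2,4,5,6,7} 2  {3,4,5,6,7} 2
  6 to go: {0,1,4,5,6,7} 3  {0,2,3,5,6,7} 6  {0,2,4,5,6,7} 6  {0,3,4,5,6,7} 6  {1,2,4,5,6,7} 3  {1,3,4,5,6,7} 3  {2,3,4,5,6,7} 6
  if 0:k drops first: 12 orders
  if 1:j drops first: 24 orders
  if 2:m drops first: 12 orders
  if 3:i drops first: 12 orders
heap linearizations: 60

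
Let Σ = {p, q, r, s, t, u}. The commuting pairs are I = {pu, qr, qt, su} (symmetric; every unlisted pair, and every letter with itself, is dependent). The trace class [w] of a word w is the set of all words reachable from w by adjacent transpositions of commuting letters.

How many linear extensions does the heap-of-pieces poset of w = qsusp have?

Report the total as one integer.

4

piece 0:q — minimal
piece 1:s rests on {0:q}
piece 2:u rests on {0:q}
piece 3:s rests on {1:s}
piece 4:p rests on {3:s}
minimal pieces: {0:q}
ways to finish when only these pieces remain (= sum over removing one remaining piece with nothing left below it):
  1 left: {2}→1  {4}→1
  2 left: {2,4}→2  {3,4}→1
  3 left: {1,3,4}→1  {2,3,4}→3
  placing 0:q first → 4 extensions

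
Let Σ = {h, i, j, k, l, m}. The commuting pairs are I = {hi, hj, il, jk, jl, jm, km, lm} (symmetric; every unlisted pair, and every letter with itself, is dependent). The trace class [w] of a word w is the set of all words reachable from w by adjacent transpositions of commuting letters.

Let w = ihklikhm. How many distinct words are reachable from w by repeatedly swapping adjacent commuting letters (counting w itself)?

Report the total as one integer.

4

#0=i has no predecessor
#1=h has no predecessor
#2=k depends on [0:i, 1:h]
#3=l depends on [2:k]
#4=i depends on [2:k]
#5=k depends on [3:l, 4:i]
#6=h depends on [5:k]
#7=m depends on [6:h]
sources: [0:i, 1:h]
N(rest) = Σ N(rest − s) over sources s of rest; N(one piece) = 1:
  size 1 → [7]=1
  size 2 → [6,7]=1
  size 3 → [5,6,7]=1
  size 4 → [3,5,6,7]=1  [4,5,6,7]=1
  size 5 → [3,4,5,6,7]=2
  size 6 → [2,3,4,5,6,7]=2
  first=0(i) contributes 2
  first=1(h) contributes 2
|[w]| = 4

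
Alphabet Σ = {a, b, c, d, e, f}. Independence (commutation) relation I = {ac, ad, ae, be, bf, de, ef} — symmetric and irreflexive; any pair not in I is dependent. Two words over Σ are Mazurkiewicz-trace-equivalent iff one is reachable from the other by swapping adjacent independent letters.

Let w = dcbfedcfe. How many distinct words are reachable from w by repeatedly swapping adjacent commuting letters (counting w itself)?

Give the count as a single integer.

16

#0=d has no predecessor
#1=c depends on [0:d]
#2=b depends on [1:c]
#3=f depends on [1:c]
#4=e depends on [1:c]
#5=d depends on [2:b, 3:f]
#6=c depends on [4:e, 5:d]
#7=f depends on [6:c]
#8=e depends on [6:c]
sources: [0:d]
N(rest) = Σ N(rest − s) over sources s of rest; N(one piece) = 1:
  size 1 → [7]=1  [8]=1
  size 2 → [7,8]=2
  size 3 → [6,7,8]=2
  size 4 → [4,6,7,8]=2  [5,6,7,8]=2
  size 5 → [2,5,6,7,8]=2  [3,5,6,7,8]=2  [4,5,6,7,8]=4
  size 6 → [2,3,5,6,7,8]=4  [2,4,5,6,7,8]=6  [3,4,5,6,7,8]=6
  size 7 → [2,3,4,5,6,7,8]=16
  first=0(d) contributes 16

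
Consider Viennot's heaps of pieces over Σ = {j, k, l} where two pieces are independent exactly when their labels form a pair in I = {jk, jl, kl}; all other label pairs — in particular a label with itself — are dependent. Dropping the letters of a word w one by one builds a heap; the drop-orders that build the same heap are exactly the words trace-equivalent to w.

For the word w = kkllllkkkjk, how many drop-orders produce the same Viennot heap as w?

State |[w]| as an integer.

drop 0:k onto floor
drop 1:k onto {0:k}
drop 2:l onto floor
drop 3:l onto {2:l}
drop 4:l onto {3:l}
drop 5:l onto {4:l}
drop 6:k onto {1:k}
drop 7:k onto {6:k}
drop 8:k onto {7:k}
drop 9:j onto floor
drop 10:k onto {8:k}
ground layer = {0:k, 2:l, 9:j}
drop-orders for the pieces not yet dropped (sum over which currently-grounded one goes next):
  1 to go: {5} 1  {9} 1  {10} 1
  2 to go: {4,5} 1  {5,9} 2  {5,10} 2  {8,10} 1  {9,10} 2
  3 to go: {3,4,5} 1  {4,5,9} 3  {4,5,10} 3  {5,8,10} 3  {5,9,10} 6  {7,8,10} 1  {8,9,10} 3
  4 to go: {2,3,4,5} 1  {3,4,5,9} 4  {3,4,5,10} 4  {4,5,8,10} 6  {4,5,9,10} 12  {5,7,8,10} 4  {5,8,9,10} 12  {6,7,8,10} 1  {7,8,9,10} 4
  5 to go: {1,6,7,8,10} 1  {2,3,4,5,9} 5  {2,3,4,5,10} 5  {3,4,5,8,10} 10  {3,4,5,9,10} 20  {4,5,7,8,10} 10  {4,5,8,9,10} 30  {5,6,7,8,10} 5  {5,7,8,9,10} 20  {6,7,8,9,10} 5
  6 to go: {0,1,6,7,8,10} 1  {1,5,6,7,8,10} 6  {1,6,7,8,9,10} 6  {2,3,4,5,8,10} 15  {2,3,4,5,9,10} 30  {3,4,5,7,8,10} 20  {3,4,5,8,9,10} 60  {4,5,6,7,8,10} 15  {4,5,7,8,9,10} 60  {5,6,7,8,9,10} 30
  7 to go: {0,1,5,6,7,8,10} 7  {0,1,6,7,8,9,10} 7  {1,4,5,6,7,8,10} 21  {1,5,6,7,8,9,10} 42  {2,3,4,5,7,8,10} 35  {2,3,4,5,8,9,10} 105  {3,4,5,6,7,8,10} 35  {3,4,5,7,8,9,10} 140  {4,5,6,7,8,9,10} 105
  8 to go: {0,1,4,5,6,7,8,10} 28  {0,1,5,6,7,8,9,10} 56  {1,3,4,5,6,7,8,10} 56  {1,4,5,6,7,8,9,10} 168  {2,3,4,5,6,7,8,10} 70  {2,3,4,5,7,8,9,10} 280  {3,4,5,6,7,8,9,10} 280
  9 to go: {0,1,3,4,5,6,7,8,10} 84  {0,1,4,5,6,7,8,9,10} 252  {1,2,3,4,5,6,7,8,10} 126  {1,3,4,5,6,7,8,9,10} 504  {2,3,4,5,6,7,8,9,10} 630
  if 0:k drops first: 1260 orders
  if 2:l drops first: 840 orders
  if 9:j drops first: 210 orders
heap linearizations: 2310

2310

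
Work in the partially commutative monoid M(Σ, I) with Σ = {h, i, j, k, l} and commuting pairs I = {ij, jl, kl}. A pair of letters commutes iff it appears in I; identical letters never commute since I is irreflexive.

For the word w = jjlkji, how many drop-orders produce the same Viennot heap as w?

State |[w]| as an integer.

drop 0:j onto floor
drop 1:j onto {0:j}
drop 2:l onto floor
drop 3:k onto {1:j}
drop 4:j onto {3:k}
drop 5:i onto {2:l, 3:k}
ground layer = {0:j, 2:l}
drop-orders for the pieces not yet dropped (sum over which currently-grounded one goes next):
  1 to go: {4} 1  {5} 1
  2 to go: {2,5} 1  {4,5} 2
  3 to go: {2,4,5} 3  {3,4,5} 2
  4 to go: {1,3,4,5} 2  {2,3,4,5} 5
  if 0:j drops first: 7 orders
  if 2:l drops first: 2 orders
heap linearizations: 9

9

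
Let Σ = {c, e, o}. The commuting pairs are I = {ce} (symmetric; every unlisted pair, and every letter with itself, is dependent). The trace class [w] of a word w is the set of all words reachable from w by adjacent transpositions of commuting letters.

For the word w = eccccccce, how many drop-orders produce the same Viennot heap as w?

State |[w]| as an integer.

36

drop 0:e onto floor
drop 1:c onto floor
drop 2:c onto {1:c}
drop 3:c onto {2:c}
drop 4:c onto {3:c}
drop 5:c onto {4:c}
drop 6:c onto {5:c}
drop 7:c onto {6:c}
drop 8:e onto {0:e}
ground layer = {0:e, 1:c}
drop-orders for the pieces not yet dropped (sum over which currently-grounded one goes next):
  1 to go: {7} 1  {8} 1
  2 to go: {0,8} 1  {6,7} 1  {7,8} 2
  3 to go: {0,7,8} 3  {5,6,7} 1  {6,7,8} 3
  4 to go: {0,6,7,8} 6  {4,5,6,7} 1  {5,6,7,8} 4
  5 to go: {0,5,6,7,8} 10  {3,4,5,6,7} 1  {4,5,6,7,8} 5
  6 to go: {0,4,5,6,7,8} 15  {2,3,4,5,6,7} 1  {3,4,5,6,7,8} 6
  7 to go: {0,3,4,5,6,7,8} 21  {1,2,3,4,5,6,7} 1  {2,3,4,5,6,7,8} 7
  if 0:e drops first: 8 orders
  if 1:c drops first: 28 orders
heap linearizations: 36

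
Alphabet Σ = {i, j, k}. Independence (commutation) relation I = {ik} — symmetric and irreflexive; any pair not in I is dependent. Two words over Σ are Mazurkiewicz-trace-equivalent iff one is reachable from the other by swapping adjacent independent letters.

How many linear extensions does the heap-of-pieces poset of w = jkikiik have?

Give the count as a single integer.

drop 0:j onto floor
drop 1:k onto {0:j}
drop 2:i onto {0:j}
drop 3:k onto {1:k}
drop 4:i onto {2:i}
drop 5:i onto {4:i}
drop 6:k onto {3:k}
ground layer = {0:j}
drop-orders for the pieces not yet dropped (sum over which currently-grounded one goes next):
  1 to go: {5} 1  {6} 1
  2 to go: {3,6} 1  {4,5} 1  {5,6} 2
  3 to go: {1,3,6} 1  {2,4,5} 1  {3,5,6} 3  {4,5,6} 3
  4 to go: {1,3,5,6} 4  {2,4,5,6} 4  {3,4,5,6} 6
  5 to go: {1,3,4,5,6} 10  {2,3,4,5,6} 10
  if 0:j drops first: 20 orders

20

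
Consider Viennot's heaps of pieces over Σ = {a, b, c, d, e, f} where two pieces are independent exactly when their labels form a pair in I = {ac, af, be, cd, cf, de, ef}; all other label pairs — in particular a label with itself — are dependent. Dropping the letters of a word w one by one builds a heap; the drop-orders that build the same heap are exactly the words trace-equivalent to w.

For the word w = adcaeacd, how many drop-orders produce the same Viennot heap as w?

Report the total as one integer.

0(a) covers ∅
1(d) covers 0:a
2(c) covers ∅
3(a) covers 1:d
4(e) covers 2:c, 3:a
5(a) covers 4:e
6(c) covers 4:e
7(d) covers 5:a
floor of heap: 0:a, 2:c
completions by unplaced set U, small U first (add the entries for U minus each lowest piece of U):
  |U|=1: {6}:1  {7}:1
  |U|=2: {5,7}:1  {6,7}:2
  |U|=3: {5,6,7}:3
  |U|=4: {4,5,6,7}:3
  |U|=5: {2,4,5,6,7}:3  {3,4,5,6,7}:3
  |U|=6: {1,3,4,5,6,7}:3  {2,3,4,5,6,7}:6
  start at 0(a): 9
  start at 2(c): 3
sum over floor = 12

12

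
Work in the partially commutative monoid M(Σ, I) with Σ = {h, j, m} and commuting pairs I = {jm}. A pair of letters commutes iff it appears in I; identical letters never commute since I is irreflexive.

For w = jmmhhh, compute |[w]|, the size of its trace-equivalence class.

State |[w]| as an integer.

#0=j has no predecessor
#1=m has no predecessor
#2=m depends on [1:m]
#3=h depends on [0:j, 2:m]
#4=h depends on [3:h]
#5=h depends on [4:h]
sources: [0:j, 1:m]
N(rest) = Σ N(rest − s) over sources s of rest; N(one piece) = 1:
  size 1 → [5]=1
  size 2 → [4,5]=1
  size 3 → [3,4,5]=1
  size 4 → [0,3,4,5]=1  [2,3,4,5]=1
  first=0(j) contributes 1
  first=1(m) contributes 2
|[w]| = 3

3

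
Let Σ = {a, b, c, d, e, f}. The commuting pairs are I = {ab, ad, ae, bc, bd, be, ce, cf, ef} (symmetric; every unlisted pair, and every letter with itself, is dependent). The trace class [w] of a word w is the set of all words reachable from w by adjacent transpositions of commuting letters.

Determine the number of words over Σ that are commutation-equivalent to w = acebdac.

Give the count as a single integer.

49

piece 0:a — minimal
piece 1:c rests on {0:a}
piece 2:e — minimal
piece 3:b — minimal
piece 4:d rests on {1:c, 2:e}
piece 5:a rests on {1:c}
piece 6:c rests on {4:d, 5:a}
minimal pieces: {0:a, 2:e, 3:b}
ways to finish when only these pieces remain (= sum over removing one remaining piece with nothing left below it):
  1 left: {3}→1  {6}→1
  2 left: {3,6}→2  {4,6}→1  {5,6}→1
  3 left: {2,4,6}→1  {3,4,6}→3  {3,5,6}→3  {4,5,6}→2
  4 left: {1,4,5,6}→2  {2,3,4,6}→4  {2,4,5,6}→3  {3,4,5,6}→8
  5 left: {0,1,4,5,6}→2  {1,2,4,5,6}→5  {1,3,4,5,6}→10  {2,3,4,5,6}→15
  placing 0:a first → 30 extensions
  placing 2:e first → 12 extensions
  placing 3:b first → 7 extensions
total linear extensions = 49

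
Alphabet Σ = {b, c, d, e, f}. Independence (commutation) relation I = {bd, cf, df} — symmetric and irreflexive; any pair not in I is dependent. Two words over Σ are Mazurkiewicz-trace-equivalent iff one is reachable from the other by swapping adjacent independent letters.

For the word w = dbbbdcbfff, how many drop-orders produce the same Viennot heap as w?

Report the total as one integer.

10

0(d) covers ∅
1(b) covers ∅
2(b) covers 1:b
3(b) covers 2:b
4(d) covers 0:d
5(c) covers 3:b, 4:d
6(b) covers 5:c
7(f) covers 6:b
8(f) covers 7:f
9(f) covers 8:f
floor of heap: 0:d, 1:b
completions by unplaced set U, small U first (add the entries for U minus each lowest piece of U):
  |U|=1: {9}:1
  |U|=2: {8,9}:1
  |U|=3: {7,8,9}:1
  |U|=4: {6,7,8,9}:1
  |U|=5: {5,6,7,8,9}:1
  |U|=6: {3,5,6,7,8,9}:1  {4,5,6,7,8,9}:1
  |U|=7: {0,4,5,6,7,8,9}:1  {2,3,5,6,7,8,9}:1  {3,4,5,6,7,8,9}:2
  |U|=8: {0,3,4,5,6,7,8,9}:3  {1,2,3,5,6,7,8,9}:1  {2,3,4,5,6,7,8,9}:3
  start at 0(d): 4
  start at 1(b): 6
sum over floor = 10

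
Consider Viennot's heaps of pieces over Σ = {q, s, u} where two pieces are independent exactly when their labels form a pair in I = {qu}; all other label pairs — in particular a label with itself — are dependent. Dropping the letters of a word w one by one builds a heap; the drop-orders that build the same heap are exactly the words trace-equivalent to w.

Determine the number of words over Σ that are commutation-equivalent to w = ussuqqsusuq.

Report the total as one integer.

0(u) covers ∅
1(s) covers 0:u
2(s) covers 1:s
3(u) covers 2:s
4(q) covers 2:s
5(q) covers 4:q
6(s) covers 3:u, 5:q
7(u) covers 6:s
8(s) covers 7:u
9(u) covers 8:s
10(q) covers 8:s
floor of heap: 0:u
completions by unplaced set U, small U first (add the entries for U minus each lowest piece of U):
  |U|=1: {9}:1  {10}:1
  |U|=2: {9,10}:2
  |U|=3: {8,9,10}:2
  |U|=4: {7,8,9,10}:2
  |U|=5: {6,7,8,9,10}:2
  |U|=6: {3,6,7,8,9,10}:2  {5,6,7,8,9,10}:2
  |U|=7: {3,5,6,7,8,9,10}:4  {4,5,6,7,8,9,10}:2
  |U|=8: {3,4,5,6,7,8,9,10}:6
  |U|=9: {2,3,4,5,6,7,8,9,10}:6
  start at 0(u): 6

6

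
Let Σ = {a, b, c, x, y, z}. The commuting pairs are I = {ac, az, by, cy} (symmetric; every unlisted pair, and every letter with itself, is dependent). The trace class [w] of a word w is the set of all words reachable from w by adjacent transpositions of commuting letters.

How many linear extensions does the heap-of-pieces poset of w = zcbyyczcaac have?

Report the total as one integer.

drop 0:z onto floor
drop 1:c onto {0:z}
drop 2:b onto {1:c}
drop 3:y onto {0:z}
drop 4:y onto {3:y}
drop 5:c onto {2:b}
drop 6:z onto {4:y, 5:c}
drop 7:c onto {6:z}
drop 8:a onto {2:b, 4:y}
drop 9:a onto {8:a}
drop 10:c onto {7:c}
ground layer = {0:z}
drop-orders for the pieces not yet dropped (sum over which currently-grounded one goes next):
  1 to go: {9} 1  {10} 1
  2 to go: {7,10} 1  {8,9} 1  {9,10} 2
  3 to go: {6,7,10} 1  {7,9,10} 3  {8,9,10} 3
  4 to go: {5,6,7,10} 1  {6,7,9,10} 4  {7,8,9,10} 6
  5 to go: {5,6,7,9,10} 5  {6,7,8,9,10} 10
  6 to go: {4,6,7,8,9,10} 10  {5,6,7,8,9,10} 15
  7 to go: {2,5,6,7,8,9,10} 15  {3,4,6,7,8,9,10} 10  {4,5,6,7,8,9,10} 25
  8 to go: {1,2,5,6,7,8,9,10} 15  {2,4,5,6,7,8,9,10} 40  {3,4,5,6,7,8,9,10} 35
  9 to go: {1,2,4,5,6,7,8,9,10} 55  {2,3,4,5,6,7,8,9,10} 75
  if 0:z drops first: 130 orders

130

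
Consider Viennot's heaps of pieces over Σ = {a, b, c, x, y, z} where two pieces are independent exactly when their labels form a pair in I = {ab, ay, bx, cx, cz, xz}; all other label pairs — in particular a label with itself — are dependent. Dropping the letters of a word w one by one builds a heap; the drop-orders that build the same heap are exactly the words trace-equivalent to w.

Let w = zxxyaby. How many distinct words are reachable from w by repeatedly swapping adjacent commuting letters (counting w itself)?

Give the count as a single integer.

piece 0:z — minimal
piece 1:x — minimal
piece 2:x rests on {1:x}
piece 3:y rests on {0:z, 2:x}
piece 4:a rests on {0:z, 2:x}
piece 5:b rests on {3:y}
piece 6:y rests on {5:b}
minimal pieces: {0:z, 1:x}
ways to finish when only these pieces remain (= sum over removing one remaining piece with nothing left below it):
  1 left: {4}→1  {6}→1
  2 left: {4,6}→2  {5,6}→1
  3 left: {3,5,6}→1  {4,5,6}→3
  4 left: {3,4,5,6}→4
  5 left: {0,3,4,5,6}→4  {2,3,4,5,6}→4
  placing 0:z first → 4 extensions
  placing 1:x first → 8 extensions
total linear extensions = 12

12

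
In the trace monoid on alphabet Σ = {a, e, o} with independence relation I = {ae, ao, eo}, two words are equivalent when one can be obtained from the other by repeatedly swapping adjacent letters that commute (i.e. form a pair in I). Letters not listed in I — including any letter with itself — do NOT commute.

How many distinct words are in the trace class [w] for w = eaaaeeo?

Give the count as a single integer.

140

#0=e has no predecessor
#1=a has no predecessor
#2=a depends on [1:a]
#3=a depends on [2:a]
#4=e depends on [0:e]
#5=e depends on [4:e]
#6=o has no predecessor
sources: [0:e, 1:a, 6:o]
N(rest) = Σ N(rest − s) over sources s of rest; N(one piece) = 1:
  size 1 → [3]=1  [5]=1  [6]=1
  size 2 → [2,3]=1  [3,5]=2  [3,6]=2  [4,5]=1  [5,6]=2
  size 3 → [0,4,5]=1  [1,2,3]=1  [2,3,5]=3  [2,3,6]=3  [3,4,5]=3  [3,5,6]=6  [4,5,6]=3
  size 4 → [0,3,4,5]=4  [0,4,5,6]=4  [1,2,3,5]=4  [1,2,3,6]=4  [2,3,4,5]=6  [2,3,5,6]=12  [3,4,5,6]=12
  size 5 → [0,2,3,4,5]=10  [0,3,4,5,6]=20  [1,2,3,4,5]=10  [1,2,3,5,6]=20  [2,3,4,5,6]=30
  first=0(e) contributes 60
  first=1(a) contributes 60
  first=6(o) contributes 20
|[w]| = 140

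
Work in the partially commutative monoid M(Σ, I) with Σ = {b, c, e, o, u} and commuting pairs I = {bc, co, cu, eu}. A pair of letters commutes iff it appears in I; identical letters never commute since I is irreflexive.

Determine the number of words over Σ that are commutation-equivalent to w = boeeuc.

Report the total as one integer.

piece 0:b — minimal
piece 1:o rests on {0:b}
piece 2:e rests on {1:o}
piece 3:e rests on {2:e}
piece 4:u rests on {1:o}
piece 5:c rests on {3:e}
minimal pieces: {0:b}
ways to finish when only these pieces remain (= sum over removing one remaining piece with nothing left below it):
  1 left: {4}→1  {5}→1
  2 left: {3,5}→1  {4,5}→2
  3 left: {2,3,5}→1  {3,4,5}→3
  4 left: {2,3,4,5}→4
  placing 0:b first → 4 extensions

4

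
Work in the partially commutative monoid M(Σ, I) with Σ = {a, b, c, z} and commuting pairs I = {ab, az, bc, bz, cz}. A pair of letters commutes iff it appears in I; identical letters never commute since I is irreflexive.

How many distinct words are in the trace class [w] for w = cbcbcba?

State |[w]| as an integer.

35

#0=c has no predecessor
#1=b has no predecessor
#2=c depends on [0:c]
#3=b depends on [1:b]
#4=c depends on [2:c]
#5=b depends on [3:b]
#6=a depends on [4:c]
sources: [0:c, 1:b]
N(rest) = Σ N(rest − s) over sources s of rest; N(one piece) = 1:
  size 1 → [5]=1  [6]=1
  size 2 → [3,5]=1  [4,6]=1  [5,6]=2
  size 3 → [1,3,5]=1  [2,4,6]=1  [3,5,6]=3  [4,5,6]=3
  size 4 → [0,2,4,6]=1  [1,3,5,6]=4  [2,4,5,6]=4  [3,4,5,6]=6
  size 5 → [0,2,4,5,6]=5  [1,3,4,5,6]=10  [2,3,4,5,6]=10
  first=0(c) contributes 20
  first=1(b) contributes 15
|[w]| = 35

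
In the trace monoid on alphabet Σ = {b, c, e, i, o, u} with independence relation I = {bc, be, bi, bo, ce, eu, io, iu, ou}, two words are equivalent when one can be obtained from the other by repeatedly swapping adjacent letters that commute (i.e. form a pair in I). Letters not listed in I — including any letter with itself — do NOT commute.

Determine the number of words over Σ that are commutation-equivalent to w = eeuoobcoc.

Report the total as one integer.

30

piece 0:e — minimal
piece 1:e rests on {0:e}
piece 2:u — minimal
piece 3:o rests on {1:e}
piece 4:o rests on {3:o}
piece 5:b rests on {2:u}
piece 6:c rests on {2:u, 4:o}
piece 7:o rests on {6:c}
piece 8:c rests on {7:o}
minimal pieces: {0:e, 2:u}
ways to finish when only these pieces remain (= sum over removing one remaining piece with nothing left below it):
  1 left: {5}→1  {8}→1
  2 left: {5,8}→2  {7,8}→1
  3 left: {5,7,8}→3  {6,7,8}→1
  4 left: {4,6,7,8}→1  {5,6,7,8}→4
  5 left: {2,5,6,7,8}→4  {3,4,6,7,8}→1  {4,5,6,7,8}→5
  6 left: {1,3,4,6,7,8}→1  {2,4,5,6,7,8}→9  {3,4,5,6,7,8}→6
  7 left: {0,1,3,4,6,7,8}→1  {1,3,4,5,6,7,8}→7  {2,3,4,5,6,7,8}→15
  placing 0:e first → 22 extensions
  placing 2:u first → 8 extensions
total linear extensions = 30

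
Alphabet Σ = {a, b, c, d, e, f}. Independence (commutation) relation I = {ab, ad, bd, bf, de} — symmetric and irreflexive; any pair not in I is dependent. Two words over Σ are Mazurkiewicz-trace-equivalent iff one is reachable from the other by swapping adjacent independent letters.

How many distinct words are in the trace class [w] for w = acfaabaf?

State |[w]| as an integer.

piece 0:a — minimal
piece 1:c rests on {0:a}
piece 2:f rests on {1:c}
piece 3:a rests on {2:f}
piece 4:a rests on {3:a}
piece 5:b rests on {1:c}
piece 6:a rests on {4:a}
piece 7:f rests on {6:a}
minimal pieces: {0:a}
ways to finish when only these pieces remain (= sum over removing one remaining piece with nothing left below it):
  1 left: {5}→1  {7}→1
  2 left: {5,7}→2  {6,7}→1
  3 left: {4,6,7}→1  {5,6,7}→3
  4 left: {3,4,6,7}→1  {4,5,6,7}→4
  5 left: {2,3,4,6,7}→1  {3,4,5,6,7}→5
  6 left: {2,3,4,5,6,7}→6
  placing 0:a first → 6 extensions

6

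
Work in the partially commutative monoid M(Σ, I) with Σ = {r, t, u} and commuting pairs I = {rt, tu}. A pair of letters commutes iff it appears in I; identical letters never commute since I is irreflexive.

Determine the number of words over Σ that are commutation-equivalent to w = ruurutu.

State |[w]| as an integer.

7

0(r) covers ∅
1(u) covers 0:r
2(u) covers 1:u
3(r) covers 2:u
4(u) covers 3:r
5(t) covers ∅
6(u) covers 4:u
floor of heap: 0:r, 5:t
completions by unplaced set U, small U first (add the entries for U minus each lowest piece of U):
  |U|=1: {5}:1  {6}:1
  |U|=2: {4,6}:1  {5,6}:2
  |U|=3: {3,4,6}:1  {4,5,6}:3
  |U|=4: {2,3,4,6}:1  {3,4,5,6}:4
  |U|=5: {1,2,3,4,6}:1  {2,3,4,5,6}:5
  start at 0(r): 6
  start at 5(t): 1
sum over floor = 7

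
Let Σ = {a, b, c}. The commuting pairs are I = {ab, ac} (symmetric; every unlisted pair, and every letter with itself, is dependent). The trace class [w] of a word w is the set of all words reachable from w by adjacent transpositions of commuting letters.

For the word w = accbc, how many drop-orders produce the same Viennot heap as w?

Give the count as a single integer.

#0=a has no predecessor
#1=c has no predecessor
#2=c depends on [1:c]
#3=b depends on [2:c]
#4=c depends on [3:b]
sources: [0:a, 1:c]
N(rest) = Σ N(rest − s) over sources s of rest; N(one piece) = 1:
  size 1 → [0]=1  [4]=1
  size 2 → [0,4]=2  [3,4]=1
  size 3 → [0,3,4]=3  [2,3,4]=1
  first=0(a) contributes 1
  first=1(c) contributes 4
|[w]| = 5

5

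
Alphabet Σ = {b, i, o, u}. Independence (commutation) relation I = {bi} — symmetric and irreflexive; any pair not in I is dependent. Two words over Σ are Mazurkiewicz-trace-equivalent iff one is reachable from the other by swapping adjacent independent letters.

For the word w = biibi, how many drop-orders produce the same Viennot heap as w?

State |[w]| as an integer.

10

0(b) covers ∅
1(i) covers ∅
2(i) covers 1:i
3(b) covers 0:b
4(i) covers 2:i
floor of heap: 0:b, 1:i
completions by unplaced set U, small U first (add the entries for U minus each lowest piece of U):
  |U|=1: {3}:1  {4}:1
  |U|=2: {0,3}:1  {2,4}:1  {3,4}:2
  |U|=3: {0,3,4}:3  {1,2,4}:1  {2,3,4}:3
  start at 0(b): 4
  start at 1(i): 6
sum over floor = 10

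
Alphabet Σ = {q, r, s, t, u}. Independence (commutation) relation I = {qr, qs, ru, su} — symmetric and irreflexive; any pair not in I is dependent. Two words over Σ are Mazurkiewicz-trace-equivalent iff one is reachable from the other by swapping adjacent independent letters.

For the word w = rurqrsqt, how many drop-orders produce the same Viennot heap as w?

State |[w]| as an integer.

0(r) covers ∅
1(u) covers ∅
2(r) covers 0:r
3(q) covers 1:u
4(r) covers 2:r
5(s) covers 4:r
6(q) covers 3:q
7(t) covers 5:s, 6:q
floor of heap: 0:r, 1:u
completions by unplaced set U, small U first (add the entries for U minus each lowest piece of U):
  |U|=1: {7}:1
  |U|=2: {5,7}:1  {6,7}:1
  |U|=3: {3,6,7}:1  {4,5,7}:1  {5,6,7}:2
  |U|=4: {1,3,6,7}:1  {2,4,5,7}:1  {3,5,6,7}:3  {4,5,6,7}:3
  |U|=5: {0,2,4,5,7}:1  {1,3,5,6,7}:4  {2,4,5,6,7}:4  {3,4,5,6,7}:6
  |U|=6: {0,2,4,5,6,7}:5  {1,3,4,5,6,7}:10  {2,3,4,5,6,7}:10
  start at 0(r): 20
  start at 1(u): 15
sum over floor = 35

35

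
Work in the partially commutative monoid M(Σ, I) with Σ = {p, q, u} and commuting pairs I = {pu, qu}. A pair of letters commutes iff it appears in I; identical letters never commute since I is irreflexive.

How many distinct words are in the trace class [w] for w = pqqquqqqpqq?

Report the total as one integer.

#0=p has no predecessor
#1=q depends on [0:p]
#2=q depends on [1:q]
#3=q depends on [2:q]
#4=u has no predecessor
#5=q depends on [3:q]
#6=q depends on [5:q]
#7=q depends on [6:q]
#8=p depends on [7:q]
#9=q depends on [8:p]
#10=q depends on [9:q]
sources: [0:p, 4:u]
N(rest) = Σ N(rest − s) over sources s of rest; N(one piece) = 1:
  size 1 → [4]=1  [10]=1
  size 2 → [4,10]=2  [9,10]=1
  size 3 → [4,9,10]=3  [8,9,10]=1
  size 4 → [4,8,9,10]=4  [7,8,9,10]=1
  size 5 → [4,7,8,9,10]=5  [6,7,8,9,10]=1
  size 6 → [4,6,7,8,9,10]=6  [5,6,7,8,9,10]=1
  size 7 → [3,5,6,7,8,9,10]=1  [4,5,6,7,8,9,10]=7
  size 8 → [2,3,5,6,7,8,9,10]=1  [3,4,5,6,7,8,9,10]=8
  size 9 → [1,2,3,5,6,7,8,9,10]=1  [2,3,4,5,6,7,8,9,10]=9
  first=0(p) contributes 10
  first=4(u) contributes 1
|[w]| = 11

11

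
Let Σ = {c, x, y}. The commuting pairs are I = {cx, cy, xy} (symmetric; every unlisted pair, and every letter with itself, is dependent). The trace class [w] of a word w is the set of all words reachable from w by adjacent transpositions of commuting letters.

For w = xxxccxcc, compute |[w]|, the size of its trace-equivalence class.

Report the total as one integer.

70

drop 0:x onto floor
drop 1:x onto {0:x}
drop 2:x onto {1:x}
drop 3:c onto floor
drop 4:c onto {3:c}
drop 5:x onto {2:x}
drop 6:c onto {4:c}
drop 7:c onto {6:c}
ground layer = {0:x, 3:c}
drop-orders for the pieces not yet dropped (sum over which currently-grounded one goes next):
  1 to go: {5} 1  {7} 1
  2 to go: {2,5} 1  {5,7} 2  {6,7} 1
  3 to go: {1,2,5} 1  {2,5,7} 3  {4,6,7} 1  {5,6,7} 3
  4 to go: {0,1,2,5} 1  {1,2,5,7} 4  {2,5,6,7} 6  {3,4,6,7} 1  {4,5,6,7} 4
  5 to go: {0,1,2,5,7} 5  {1,2,5,6,7} 10  {2,4,5,6,7} 10  {3,4,5,6,7} 5
  6 to go: {0,1,2,5,6,7} 15  {1,2,4,5,6,7} 20  {2,3,4,5,6,7} 15
  if 0:x drops first: 35 orders
  if 3:c drops first: 35 orders
heap linearizations: 70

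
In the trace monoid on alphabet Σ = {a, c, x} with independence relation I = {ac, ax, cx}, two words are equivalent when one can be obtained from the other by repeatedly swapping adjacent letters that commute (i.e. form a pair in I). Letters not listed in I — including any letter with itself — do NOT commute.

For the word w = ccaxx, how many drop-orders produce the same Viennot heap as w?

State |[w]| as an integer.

30

#0=c has no predecessor
#1=c depends on [0:c]
#2=a has no predecessor
#3=x has no predecessor
#4=x depends on [3:x]
sources: [0:c, 2:a, 3:x]
N(rest) = Σ N(rest − s) over sources s of rest; N(one piece) = 1:
  size 1 → [1]=1  [2]=1  [4]=1
  size 2 → [0,1]=1  [1,2]=2  [1,4]=2  [2,4]=2  [3,4]=1
  size 3 → [0,1,2]=3  [0,1,4]=3  [1,2,4]=6  [1,3,4]=3  [2,3,4]=3
  first=0(c) contributes 12
  first=2(a) contributes 6
  first=3(x) contributes 12
|[w]| = 30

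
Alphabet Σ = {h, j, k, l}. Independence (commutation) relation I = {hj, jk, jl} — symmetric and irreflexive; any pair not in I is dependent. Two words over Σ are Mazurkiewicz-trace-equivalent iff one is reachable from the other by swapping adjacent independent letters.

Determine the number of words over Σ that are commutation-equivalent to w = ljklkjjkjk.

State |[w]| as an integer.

210

drop 0:l onto floor
drop 1:j onto floor
drop 2:k onto {0:l}
drop 3:l onto {2:k}
drop 4:k onto {3:l}
drop 5:j onto {1:j}
drop 6:j onto {5:j}
drop 7:k onto {4:k}
drop 8:j onto {6:j}
drop 9:k onto {7:k}
ground layer = {0:l, 1:j}
drop-orders for the pieces not yet dropped (sum over which currently-grounded one goes next):
  1 to go: {8} 1  {9} 1
  2 to go: {6,8} 1  {7,9} 1  {8,9} 2
  3 to go: {4,7,9} 1  {5,6,8} 1  {6,8,9} 3  {7,8,9} 3
  4 to go: {1,5,6,8} 1  {3,4,7,9} 1  {4,7,8,9} 4  {5,6,8,9} 4  {6,7,8,9} 6
  5 to go: {1,5,6,8,9} 5  {2,3,4,7,9} 1  {3,4,7,8,9} 5  {4,6,7,8,9} 10  {5,6,7,8,9} 10
  6 to go: {0,2,3,4,7,9} 1  {1,5,6,7,8,9} 15  {2,3,4,7,8,9} 6  {3,4,6,7,8,9} 15  {4,5,6,7,8,9} 20
  7 to go: {0,2,3,4,7,8,9} 7  {1,4,5,6,7,8,9} 35  {2,3,4,6,7,8,9} 21  {3,4,5,6,7,8,9} 35
  8 to go: {0,2,3,4,6,7,8,9} 28  {1,3,4,5,6,7,8,9} 70  {2,3,4,5,6,7,8,9} 56
  if 0:l drops first: 126 orders
  if 1:j drops first: 84 orders
heap linearizations: 210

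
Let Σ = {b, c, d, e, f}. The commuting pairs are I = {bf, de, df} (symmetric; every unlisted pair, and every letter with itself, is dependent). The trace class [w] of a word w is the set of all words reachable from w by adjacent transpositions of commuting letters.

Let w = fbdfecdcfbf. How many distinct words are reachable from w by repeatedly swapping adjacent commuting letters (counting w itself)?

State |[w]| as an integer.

27

drop 0:f onto floor
drop 1:b onto floor
drop 2:d onto {1:b}
drop 3:f onto {0:f}
drop 4:e onto {1:b, 3:f}
drop 5:c onto {2:d, 4:e}
drop 6:d onto {5:c}
drop 7:c onto {6:d}
drop 8:f onto {7:c}
drop 9:b onto {7:c}
drop 10:f onto {8:f}
ground layer = {0:f, 1:b}
drop-orders for the pieces not yet dropped (sum over which currently-grounded one goes next):
  1 to go: {9} 1  {10} 1
  2 to go: {8,10} 1  {9,10} 2
  3 to go: {8,9,10} 3
  4 to go: {7,8,9,10} 3
  5 to go: {6,7,8,9,10} 3
  6 to go: {5,6,7,8,9,10} 3
  7 to go: {2,5,6,7,8,9,10} 3  {4,5,6,7,8,9,10} 3
  8 to go: {2,4,5,6,7,8,9,10} 6  {3,4,5,6,7,8,9,10} 3
  9 to go: {0,3,4,5,6,7,8,9,10} 3  {1,2,4,5,6,7,8,9,10} 6  {2,3,4,5,6,7,8,9,10} 9
  if 0:f drops first: 15 orders
  if 1:b drops first: 12 orders
heap linearizations: 27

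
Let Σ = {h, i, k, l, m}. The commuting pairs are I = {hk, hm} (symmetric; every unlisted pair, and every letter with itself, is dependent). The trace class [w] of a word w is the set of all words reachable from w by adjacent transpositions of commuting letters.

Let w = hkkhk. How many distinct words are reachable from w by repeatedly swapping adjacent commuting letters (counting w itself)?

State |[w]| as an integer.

10

drop 0:h onto floor
drop 1:k onto floor
drop 2:k onto {1:k}
drop 3:h onto {0:h}
drop 4:k onto {2:k}
ground layer = {0:h, 1:k}
drop-orders for the pieces not yet dropped (sum over which currently-grounded one goes next):
  1 to go: {3} 1  {4} 1
  2 to go: {0,3} 1  {2,4} 1  {3,4} 2
  3 to go: {0,3,4} 3  {1,2,4} 1  {2,3,4} 3
  if 0:h drops first: 4 orders
  if 1:k drops first: 6 orders
heap linearizations: 10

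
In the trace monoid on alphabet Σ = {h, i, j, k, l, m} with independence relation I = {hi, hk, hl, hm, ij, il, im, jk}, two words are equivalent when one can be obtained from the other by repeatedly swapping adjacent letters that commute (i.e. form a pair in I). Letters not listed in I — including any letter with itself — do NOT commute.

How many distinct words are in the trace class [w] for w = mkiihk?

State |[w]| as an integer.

6

piece 0:m — minimal
piece 1:k rests on {0:m}
piece 2:i rests on {1:k}
piece 3:i rests on {2:i}
piece 4:h — minimal
piece 5:k rests on {3:i}
minimal pieces: {0:m, 4:h}
ways to finish when only these pieces remain (= sum over removing one remaining piece with nothing left below it):
  1 left: {4}→1  {5}→1
  2 left: {3,5}→1  {4,5}→2
  3 left: {2,3,5}→1  {3,4,5}→3
  4 left: {1,2,3,5}→1  {2,3,4,5}→4
  placing 0:m first → 5 extensions
  placing 4:h first → 1 extensions
total linear extensions = 6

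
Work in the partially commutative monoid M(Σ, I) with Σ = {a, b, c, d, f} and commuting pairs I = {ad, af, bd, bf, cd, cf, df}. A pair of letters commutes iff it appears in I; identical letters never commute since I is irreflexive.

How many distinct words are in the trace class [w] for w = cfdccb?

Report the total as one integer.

30

drop 0:c onto floor
drop 1:f onto floor
drop 2:d onto floor
drop 3:c onto {0:c}
drop 4:c onto {3:c}
drop 5:b onto {4:c}
ground layer = {0:c, 1:f, 2:d}
drop-orders for the pieces not yet dropped (sum over which currently-grounded one goes next):
  1 to go: {1} 1  {2} 1  {5} 1
  2 to go: {1,2} 2  {1,5} 2  {2,5} 2  {4,5} 1
  3 to go: {1,2,5} 6  {1,4,5} 3  {2,4,5} 3  {3,4,5} 1
  4 to go: {0,3,4,5} 1  {1,2,4,5} 12  {1,3,4,5} 4  {2,3,4,5} 4
  if 0:c drops first: 20 orders
  if 1:f drops first: 5 orders
  if 2:d drops first: 5 orders
heap linearizations: 30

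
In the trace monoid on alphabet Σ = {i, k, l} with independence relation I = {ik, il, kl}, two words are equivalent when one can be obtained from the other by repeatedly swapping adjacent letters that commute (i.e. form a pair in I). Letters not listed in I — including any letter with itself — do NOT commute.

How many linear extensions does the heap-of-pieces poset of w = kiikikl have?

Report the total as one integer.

piece 0:k — minimal
piece 1:i — minimal
piece 2:i rests on {1:i}
piece 3:k rests on {0:k}
piece 4:i rests on {2:i}
piece 5:k rests on {3:k}
piece 6:l — minimal
minimal pieces: {0:k, 1:i, 6:l}
ways to finish when only these pieces remain (= sum over removing one remaining piece with nothing left below it):
  1 left: {4}→1  {5}→1  {6}→1
  2 left: {2,4}→1  {3,5}→1  {4,5}→2  {4,6}→2  {5,6}→2
  3 left: {0,3,5}→1  {1,2,4}→1  {2,4,5}→3  {2,4,6}→3  {3,4,5}→3  {3,5,6}→3  {4,5,6}→6
  4 left: {0,3,4,5}→4  {0,3,5,6}→4  {1,2,4,5}→4  {1,2,4,6}→4  {2,3,4,5}→6  {2,4,5,6}→12  {3,4,5,6}→12
  5 left: {0,2,3,4,5}→10  {0,3,4,5,6}→20  {1,2,3,4,5}→10  {1,2,4,5,6}→20  {2,3,4,5,6}→30
  placing 0:k first → 60 extensions
  placing 1:i first → 60 extensions
  placing 6:l first → 20 extensions
total linear extensions = 140

140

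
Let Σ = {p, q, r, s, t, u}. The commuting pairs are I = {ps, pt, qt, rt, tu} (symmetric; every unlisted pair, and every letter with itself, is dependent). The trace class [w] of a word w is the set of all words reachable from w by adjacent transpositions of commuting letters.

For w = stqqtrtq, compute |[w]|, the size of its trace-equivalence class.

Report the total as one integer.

#0=s has no predecessor
#1=t depends on [0:s]
#2=q depends on [0:s]
#3=q depends on [2:q]
#4=t depends on [1:t]
#5=r depends on [3:q]
#6=t depends on [4:t]
#7=q depends on [5:r]
sources: [0:s]
N(rest) = Σ N(rest − s) over sources s of rest; N(one piece) = 1:
  size 1 → [6]=1  [7]=1
  size 2 → [4,6]=1  [5,7]=1  [6,7]=2
  size 3 → [1,4,6]=1  [3,5,7]=1  [4,6,7]=3  [5,6,7]=3
  size 4 → [1,4,6,7]=4  [2,3,5,7]=1  [3,5,6,7]=4  [4,5,6,7]=6
  size 5 → [1,4,5,6,7]=10  [2,3,5,6,7]=5  [3,4,5,6,7]=10
  size 6 → [1,3,4,5,6,7]=20  [2,3,4,5,6,7]=15
  first=0(s) contributes 35

35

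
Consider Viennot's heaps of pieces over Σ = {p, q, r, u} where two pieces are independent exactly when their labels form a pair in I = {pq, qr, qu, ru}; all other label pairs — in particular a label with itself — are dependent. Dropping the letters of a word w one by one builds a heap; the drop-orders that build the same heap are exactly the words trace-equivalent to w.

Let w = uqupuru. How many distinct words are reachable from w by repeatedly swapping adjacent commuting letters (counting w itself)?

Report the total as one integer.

#0=u has no predecessor
#1=q has no predecessor
#2=u depends on [0:u]
#3=p depends on [2:u]
#4=u depends on [3:p]
#5=r depends on [3:p]
#6=u depends on [4:u]
sources: [0:u, 1:q]
N(rest) = Σ N(rest − s) over sources s of rest; N(one piece) = 1:
  size 1 → [1]=1  [5]=1  [6]=1
  size 2 → [1,5]=2  [1,6]=2  [4,6]=1  [5,6]=2
  size 3 → [1,4,6]=3  [1,5,6]=6  [4,5,6]=3
  size 4 → [1,4,5,6]=12  [3,4,5,6]=3
  size 5 → [1,3,4,5,6]=15  [2,3,4,5,6]=3
  first=0(u) contributes 18
  first=1(q) contributes 3
|[w]| = 21

21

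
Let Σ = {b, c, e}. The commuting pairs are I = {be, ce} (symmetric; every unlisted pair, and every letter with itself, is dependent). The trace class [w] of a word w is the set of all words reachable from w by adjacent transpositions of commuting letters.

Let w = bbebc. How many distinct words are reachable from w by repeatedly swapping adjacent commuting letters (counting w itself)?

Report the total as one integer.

5

#0=b has no predecessor
#1=b depends on [0:b]
#2=e has no predecessor
#3=b depends on [1:b]
#4=c depends on [3:b]
sources: [0:b, 2:e]
N(rest) = Σ N(rest − s) over sources s of rest; N(one piece) = 1:
  size 1 → [2]=1  [4]=1
  size 2 → [2,4]=2  [3,4]=1
  size 3 → [1,3,4]=1  [2,3,4]=3
  first=0(b) contributes 4
  first=2(e) contributes 1
|[w]| = 5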